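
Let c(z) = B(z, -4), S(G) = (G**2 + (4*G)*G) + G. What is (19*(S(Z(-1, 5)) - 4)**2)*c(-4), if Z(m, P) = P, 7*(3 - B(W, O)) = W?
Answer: 1077300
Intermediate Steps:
B(W, O) = 3 - W/7
S(G) = G + 5*G**2 (S(G) = (G**2 + 4*G**2) + G = 5*G**2 + G = G + 5*G**2)
c(z) = 3 - z/7
(19*(S(Z(-1, 5)) - 4)**2)*c(-4) = (19*(5*(1 + 5*5) - 4)**2)*(3 - 1/7*(-4)) = (19*(5*(1 + 25) - 4)**2)*(3 + 4/7) = (19*(5*26 - 4)**2)*(25/7) = (19*(130 - 4)**2)*(25/7) = (19*126**2)*(25/7) = (19*15876)*(25/7) = 301644*(25/7) = 1077300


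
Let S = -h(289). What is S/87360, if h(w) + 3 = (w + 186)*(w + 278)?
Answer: -44887/14560 ≈ -3.0829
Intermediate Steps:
h(w) = -3 + (186 + w)*(278 + w) (h(w) = -3 + (w + 186)*(w + 278) = -3 + (186 + w)*(278 + w))
S = -269322 (S = -(51705 + 289**2 + 464*289) = -(51705 + 83521 + 134096) = -1*269322 = -269322)
S/87360 = -269322/87360 = -269322*1/87360 = -44887/14560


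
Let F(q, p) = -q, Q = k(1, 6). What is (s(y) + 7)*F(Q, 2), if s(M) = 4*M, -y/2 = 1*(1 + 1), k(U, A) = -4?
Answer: -36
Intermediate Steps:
Q = -4
y = -4 (y = -2*(1 + 1) = -2*2 = -4)
(s(y) + 7)*F(Q, 2) = (4*(-4) + 7)*(-1*(-4)) = (-16 + 7)*4 = -9*4 = -36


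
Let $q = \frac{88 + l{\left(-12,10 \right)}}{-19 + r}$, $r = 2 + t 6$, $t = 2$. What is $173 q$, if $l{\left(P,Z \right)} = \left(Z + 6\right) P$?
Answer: $\frac{17992}{5} \approx 3598.4$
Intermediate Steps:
$r = 14$ ($r = 2 + 2 \cdot 6 = 2 + 12 = 14$)
$l{\left(P,Z \right)} = P \left(6 + Z\right)$ ($l{\left(P,Z \right)} = \left(6 + Z\right) P = P \left(6 + Z\right)$)
$q = \frac{104}{5}$ ($q = \frac{88 - 12 \left(6 + 10\right)}{-19 + 14} = \frac{88 - 192}{-5} = \left(88 - 192\right) \left(- \frac{1}{5}\right) = \left(-104\right) \left(- \frac{1}{5}\right) = \frac{104}{5} \approx 20.8$)
$173 q = 173 \cdot \frac{104}{5} = \frac{17992}{5}$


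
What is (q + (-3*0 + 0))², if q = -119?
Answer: 14161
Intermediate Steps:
(q + (-3*0 + 0))² = (-119 + (-3*0 + 0))² = (-119 + (0 + 0))² = (-119 + 0)² = (-119)² = 14161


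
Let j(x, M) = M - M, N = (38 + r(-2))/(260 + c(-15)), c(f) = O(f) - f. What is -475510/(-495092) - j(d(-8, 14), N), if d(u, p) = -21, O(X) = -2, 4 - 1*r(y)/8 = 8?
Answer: 237755/247546 ≈ 0.96045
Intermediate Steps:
r(y) = -32 (r(y) = 32 - 8*8 = 32 - 64 = -32)
c(f) = -2 - f
N = 2/91 (N = (38 - 32)/(260 + (-2 - 1*(-15))) = 6/(260 + (-2 + 15)) = 6/(260 + 13) = 6/273 = 6*(1/273) = 2/91 ≈ 0.021978)
j(x, M) = 0
-475510/(-495092) - j(d(-8, 14), N) = -475510/(-495092) - 1*0 = -475510*(-1/495092) + 0 = 237755/247546 + 0 = 237755/247546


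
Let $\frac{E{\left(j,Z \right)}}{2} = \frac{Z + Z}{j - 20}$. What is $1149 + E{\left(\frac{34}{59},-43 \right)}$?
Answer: $\frac{663451}{573} \approx 1157.9$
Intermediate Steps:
$E{\left(j,Z \right)} = \frac{4 Z}{-20 + j}$ ($E{\left(j,Z \right)} = 2 \frac{Z + Z}{j - 20} = 2 \frac{2 Z}{-20 + j} = \frac{4 Z}{-20 + j}$)
$1149 + E{\left(\frac{34}{59},-43 \right)} = 1149 + 4 \left(-43\right) \frac{1}{-20 + \frac{34}{59}} = 1149 + 4 \left(-43\right) \frac{1}{- \frac{1146}{59}} = 1149 + 4 \left(-43\right) \left(- \frac{59}{1146}\right) = 1149 + \frac{5074}{573} = \frac{663451}{573}$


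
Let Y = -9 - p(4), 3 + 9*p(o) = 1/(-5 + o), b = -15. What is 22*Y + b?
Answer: -1829/9 ≈ -203.22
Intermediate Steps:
p(o) = -⅓ + 1/(9*(-5 + o))
Y = -77/9 (Y = -9 - (16 - 3*4)/(9*(-5 + 4)) = -9 - (16 - 12)/(9*(-1)) = -9 - (-1)*4/9 = -9 - 1*(-4/9) = -9 + 4/9 = -77/9 ≈ -8.5556)
22*Y + b = 22*(-77/9) - 15 = -1694/9 - 15 = -1829/9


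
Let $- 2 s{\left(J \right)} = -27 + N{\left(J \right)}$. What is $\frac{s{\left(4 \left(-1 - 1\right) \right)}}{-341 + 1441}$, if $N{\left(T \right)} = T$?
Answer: $\frac{7}{440} \approx 0.015909$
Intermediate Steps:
$s{\left(J \right)} = \frac{27}{2} - \frac{J}{2}$ ($s{\left(J \right)} = - \frac{-27 + J}{2} = \frac{27}{2} - \frac{J}{2}$)
$\frac{s{\left(4 \left(-1 - 1\right) \right)}}{-341 + 1441} = \frac{\frac{27}{2} - \frac{4 \left(-1 - 1\right)}{2}}{-341 + 1441} = \frac{\frac{27}{2} - \frac{4 \left(-2\right)}{2}}{1100} = \left(\frac{27}{2} - -4\right) \frac{1}{1100} = \left(\frac{27}{2} + 4\right) \frac{1}{1100} = \frac{35}{2} \cdot \frac{1}{1100} = \frac{7}{440}$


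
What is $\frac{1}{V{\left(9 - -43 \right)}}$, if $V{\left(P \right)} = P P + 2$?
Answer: $\frac{1}{2706} \approx 0.00036955$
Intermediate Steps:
$V{\left(P \right)} = 2 + P^{2}$ ($V{\left(P \right)} = P^{2} + 2 = 2 + P^{2}$)
$\frac{1}{V{\left(9 - -43 \right)}} = \frac{1}{2 + \left(9 - -43\right)^{2}} = \frac{1}{2 + \left(9 + 43\right)^{2}} = \frac{1}{2 + 52^{2}} = \frac{1}{2 + 2704} = \frac{1}{2706}$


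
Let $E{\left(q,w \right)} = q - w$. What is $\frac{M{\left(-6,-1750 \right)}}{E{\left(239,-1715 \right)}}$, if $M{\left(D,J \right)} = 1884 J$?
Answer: $- \frac{1648500}{977} \approx -1687.3$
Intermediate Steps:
$\frac{M{\left(-6,-1750 \right)}}{E{\left(239,-1715 \right)}} = \frac{1884 \left(-1750\right)}{239 - -1715} = - \frac{3297000}{239 + 1715} = - \frac{3297000}{1954} = \left(-3297000\right) \frac{1}{1954} = - \frac{1648500}{977}$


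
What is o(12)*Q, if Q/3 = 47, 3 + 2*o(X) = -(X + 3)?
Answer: -1269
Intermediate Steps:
o(X) = -3 - X/2 (o(X) = -3/2 + (-(X + 3))/2 = -3/2 + (-(3 + X))/2 = -3/2 + (-3 - X)/2 = -3/2 + (-3/2 - X/2) = -3 - X/2)
Q = 141 (Q = 3*47 = 141)
o(12)*Q = (-3 - 1/2*12)*141 = (-3 - 6)*141 = -9*141 = -1269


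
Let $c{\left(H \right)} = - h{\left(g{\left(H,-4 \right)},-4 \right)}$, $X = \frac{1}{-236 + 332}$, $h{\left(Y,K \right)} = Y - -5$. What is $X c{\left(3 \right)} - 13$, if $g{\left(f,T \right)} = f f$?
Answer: $- \frac{631}{48} \approx -13.146$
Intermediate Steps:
$g{\left(f,T \right)} = f^{2}$
$h{\left(Y,K \right)} = 5 + Y$ ($h{\left(Y,K \right)} = Y + 5 = 5 + Y$)
$X = \frac{1}{96} \approx 0.010417$
$c{\left(H \right)} = -5 - H^{2}$ ($c{\left(H \right)} = - (5 + H^{2}) = -5 - H^{2}$)
$X c{\left(3 \right)} - 13 = \frac{-5 - 3^{2}}{96} - 13 = \frac{-5 - 9}{96} - 13 = \frac{1}{96} \left(-14\right) - 13 = - \frac{7}{48} - 13 = - \frac{631}{48}$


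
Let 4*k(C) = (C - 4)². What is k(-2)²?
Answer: 81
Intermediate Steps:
k(C) = (-4 + C)²/4 (k(C) = (C - 4)²/4 = (-4 + C)²/4)
k(-2)² = ((-4 - 2)²/4)² = ((¼)*(-6)²)² = ((¼)*36)² = 9² = 81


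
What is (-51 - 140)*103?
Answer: -19673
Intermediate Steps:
(-51 - 140)*103 = -191*103 = -19673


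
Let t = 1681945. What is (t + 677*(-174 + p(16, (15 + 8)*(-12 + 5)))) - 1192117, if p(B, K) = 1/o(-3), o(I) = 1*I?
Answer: 1115413/3 ≈ 3.7180e+5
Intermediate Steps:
o(I) = I
p(B, K) = -⅓ (p(B, K) = 1/(-3) = -⅓)
(t + 677*(-174 + p(16, (15 + 8)*(-12 + 5)))) - 1192117 = (1681945 + 677*(-174 - ⅓)) - 1192117 = (1681945 + 677*(-523/3)) - 1192117 = (1681945 - 354071/3) - 1192117 = 4691764/3 - 1192117 = 1115413/3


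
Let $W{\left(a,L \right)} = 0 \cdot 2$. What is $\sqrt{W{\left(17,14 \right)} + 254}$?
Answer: $\sqrt{254} \approx 15.937$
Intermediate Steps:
$W{\left(a,L \right)} = 0$
$\sqrt{W{\left(17,14 \right)} + 254} = \sqrt{0 + 254} = \sqrt{254}$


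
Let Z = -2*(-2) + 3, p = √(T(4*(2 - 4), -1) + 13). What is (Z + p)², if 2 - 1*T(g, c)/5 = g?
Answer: 112 + 42*√7 ≈ 223.12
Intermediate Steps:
T(g, c) = 10 - 5*g
p = 3*√7 (p = √((10 - 20*(2 - 4)) + 13) = √((10 - 20*(-2)) + 13) = √((10 - 5*(-8)) + 13) = √((10 + 40) + 13) = √(50 + 13) = √63 = 3*√7 ≈ 7.9373)
Z = 7 (Z = 4 + 3 = 7)
(Z + p)² = (7 + 3*√7)²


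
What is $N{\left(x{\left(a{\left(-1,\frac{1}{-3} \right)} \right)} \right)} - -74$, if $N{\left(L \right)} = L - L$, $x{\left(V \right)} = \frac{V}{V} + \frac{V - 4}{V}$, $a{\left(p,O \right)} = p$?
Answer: $74$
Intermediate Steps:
$x{\left(V \right)} = 1 + \frac{-4 + V}{V}$
$N{\left(L \right)} = 0$
$N{\left(x{\left(a{\left(-1,\frac{1}{-3} \right)} \right)} \right)} - -74 = 0 - -74 = 0 + 74 = 74$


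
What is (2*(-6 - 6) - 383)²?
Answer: 165649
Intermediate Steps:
(2*(-6 - 6) - 383)² = (2*(-12) - 383)² = (-24 - 383)² = (-407)² = 165649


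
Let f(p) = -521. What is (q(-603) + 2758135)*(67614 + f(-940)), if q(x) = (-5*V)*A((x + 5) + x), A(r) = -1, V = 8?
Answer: 185054235275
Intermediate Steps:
q(x) = 40 (q(x) = -5*8*(-1) = -40*(-1) = 40)
(q(-603) + 2758135)*(67614 + f(-940)) = (40 + 2758135)*(67614 - 521) = 2758175*67093 = 185054235275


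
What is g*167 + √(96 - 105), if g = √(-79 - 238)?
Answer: I*(3 + 167*√317) ≈ 2976.4*I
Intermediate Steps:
g = I*√317 (g = √(-317) = I*√317 ≈ 17.805*I)
g*167 + √(96 - 105) = (I*√317)*167 + √(96 - 105) = 167*I*√317 + √(-9) = 167*I*√317 + 3*I = 3*I + 167*I*√317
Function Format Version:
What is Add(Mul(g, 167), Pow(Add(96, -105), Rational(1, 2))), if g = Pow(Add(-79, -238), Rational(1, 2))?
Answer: Mul(I, Add(3, Mul(167, Pow(317, Rational(1, 2))))) ≈ Mul(2976.4, I)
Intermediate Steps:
g = Mul(I, Pow(317, Rational(1, 2))) (g = Pow(-317, Rational(1, 2)) = Mul(I, Pow(317, Rational(1, 2))) ≈ Mul(17.805, I))
Add(Mul(g, 167), Pow(Add(96, -105), Rational(1, 2))) = Add(Mul(Mul(I, Pow(317, Rational(1, 2))), 167), Pow(Add(96, -105), Rational(1, 2))) = Add(Mul(167, I, Pow(317, Rational(1, 2))), Pow(-9, Rational(1, 2))) = Add(Mul(167, I, Pow(317, Rational(1, 2))), Mul(3, I)) = Add(Mul(3, I), Mul(167, I, Pow(317, Rational(1, 2))))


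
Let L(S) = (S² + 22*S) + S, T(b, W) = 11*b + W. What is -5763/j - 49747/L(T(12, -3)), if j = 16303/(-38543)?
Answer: 256151930443/18804072 ≈ 13622.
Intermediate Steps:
T(b, W) = W + 11*b
j = -16303/38543 (j = 16303*(-1/38543) = -16303/38543 ≈ -0.42298)
L(S) = S² + 23*S
-5763/j - 49747/L(T(12, -3)) = -5763/(-16303/38543) - 49747*1/((-3 + 11*12)*(23 + (-3 + 11*12))) = -5763*(-38543/16303) - 49747*1/((-3 + 132)*(23 + (-3 + 132))) = 13066077/959 - 49747*1/(129*(23 + 129)) = 13066077/959 - 49747/(129*152) = 13066077/959 - 49747/19608 = 256151930443/18804072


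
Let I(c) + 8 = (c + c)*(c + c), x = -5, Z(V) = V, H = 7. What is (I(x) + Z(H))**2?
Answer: 9801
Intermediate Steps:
I(c) = -8 + 4*c**2 (I(c) = -8 + (c + c)*(c + c) = -8 + (2*c)*(2*c) = -8 + 4*c**2)
(I(x) + Z(H))**2 = ((-8 + 4*(-5)**2) + 7)**2 = ((-8 + 4*25) + 7)**2 = ((-8 + 100) + 7)**2 = (92 + 7)**2 = 99**2 = 9801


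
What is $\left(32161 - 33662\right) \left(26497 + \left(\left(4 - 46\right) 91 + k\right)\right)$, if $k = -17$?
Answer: $-34009658$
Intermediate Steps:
$\left(32161 - 33662\right) \left(26497 + \left(\left(4 - 46\right) 91 + k\right)\right) = \left(32161 - 33662\right) \left(26497 + \left(\left(4 - 46\right) 91 - 17\right)\right) = - 1501 \left(26497 + \left(\left(4 - 46\right) 91 - 17\right)\right) = - 1501 \left(26497 - 3839\right) = \left(-1501\right) 22658 = -34009658$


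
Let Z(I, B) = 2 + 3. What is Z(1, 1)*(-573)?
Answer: -2865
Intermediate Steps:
Z(I, B) = 5
Z(1, 1)*(-573) = 5*(-573) = -2865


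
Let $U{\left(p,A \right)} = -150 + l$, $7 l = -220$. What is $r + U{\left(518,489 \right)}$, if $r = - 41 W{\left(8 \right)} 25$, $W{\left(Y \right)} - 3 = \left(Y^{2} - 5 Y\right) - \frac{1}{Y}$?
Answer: $- \frac{1552785}{56} \approx -27728.0$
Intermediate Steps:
$l = - \frac{220}{7}$ ($l = \frac{1}{7} \left(-220\right) = - \frac{220}{7} \approx -31.429$)
$U{\left(p,A \right)} = - \frac{1270}{7}$ ($U{\left(p,A \right)} = -150 - \frac{220}{7} = - \frac{1270}{7}$)
$W{\left(Y \right)} = 3 + Y^{2} - \frac{1}{Y} - 5 Y$ ($W{\left(Y \right)} = 3 - \left(\frac{1}{Y} - Y^{2} + 5 Y\right) = 3 + Y^{2} - \frac{1}{Y} - 5 Y$)
$r = - \frac{220375}{8}$ ($r = - 41 \left(3 + 8^{2} - \frac{1}{8} - 40\right) 25 = - 41 \left(3 + 64 - \frac{1}{8} - 40\right) 25 = \left(-41\right) \frac{215}{8} \cdot 25 = \left(- \frac{8815}{8}\right) 25 = - \frac{220375}{8} \approx -27547.0$)
$r + U{\left(518,489 \right)} = - \frac{220375}{8} - \frac{1270}{7} = - \frac{1552785}{56}$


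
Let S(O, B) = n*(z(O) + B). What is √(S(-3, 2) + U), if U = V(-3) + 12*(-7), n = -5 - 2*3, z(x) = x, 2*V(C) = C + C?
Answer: 2*I*√19 ≈ 8.7178*I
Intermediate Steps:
V(C) = C (V(C) = (C + C)/2 = (2*C)/2 = C)
n = -11 (n = -5 - 6 = -11)
S(O, B) = -11*B - 11*O (S(O, B) = -11*(O + B) = -11*(B + O) = -11*B - 11*O)
U = -87 (U = -3 + 12*(-7) = -3 - 84 = -87)
√(S(-3, 2) + U) = √((-11*2 - 11*(-3)) - 87) = √((-22 + 33) - 87) = √(11 - 87) = √(-76) = 2*I*√19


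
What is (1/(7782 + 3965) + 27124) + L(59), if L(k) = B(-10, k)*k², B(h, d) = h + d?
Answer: 2322299672/11747 ≈ 1.9769e+5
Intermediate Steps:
B(h, d) = d + h
L(k) = k²*(-10 + k) (L(k) = (k - 10)*k² = (-10 + k)*k² = k²*(-10 + k))
(1/(7782 + 3965) + 27124) + L(59) = (1/(7782 + 3965) + 27124) + 59²*(-10 + 59) = (1/11747 + 27124) + 3481*49 = (1/11747 + 27124) + 170569 = 318625629/11747 + 170569 = 2322299672/11747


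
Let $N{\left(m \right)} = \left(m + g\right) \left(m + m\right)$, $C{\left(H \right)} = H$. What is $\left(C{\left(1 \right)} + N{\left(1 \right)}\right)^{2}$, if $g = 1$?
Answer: $25$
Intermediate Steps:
$N{\left(m \right)} = 2 m \left(1 + m\right)$ ($N{\left(m \right)} = \left(m + 1\right) \left(m + m\right) = \left(1 + m\right) 2 m = 2 m \left(1 + m\right)$)
$\left(C{\left(1 \right)} + N{\left(1 \right)}\right)^{2} = \left(1 + 2 \cdot 1 \left(1 + 1\right)\right)^{2} = \left(1 + 2 \cdot 1 \cdot 2\right)^{2} = \left(1 + 4\right)^{2} = 5^{2} = 25$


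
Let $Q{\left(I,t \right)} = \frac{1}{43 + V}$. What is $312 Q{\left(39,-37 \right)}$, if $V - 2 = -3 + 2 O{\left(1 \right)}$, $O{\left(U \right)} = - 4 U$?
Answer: $\frac{156}{17} \approx 9.1765$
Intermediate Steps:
$V = -9$ ($V = 2 + \left(-3 + 2 \left(\left(-4\right) 1\right)\right) = 2 + \left(-3 + 2 \left(-4\right)\right) = 2 - 11 = -9$)
$Q{\left(I,t \right)} = \frac{1}{34}$ ($Q{\left(I,t \right)} = \frac{1}{43 - 9} = \frac{1}{34}$)
$312 Q{\left(39,-37 \right)} = 312 \cdot \frac{1}{34} = \frac{156}{17}$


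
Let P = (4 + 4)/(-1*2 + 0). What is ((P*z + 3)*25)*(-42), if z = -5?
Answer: -24150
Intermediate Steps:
P = -4 (P = 8/(-2 + 0) = 8/(-2) = 8*(-½) = -4)
((P*z + 3)*25)*(-42) = ((-4*(-5) + 3)*25)*(-42) = ((20 + 3)*25)*(-42) = (23*25)*(-42) = 575*(-42) = -24150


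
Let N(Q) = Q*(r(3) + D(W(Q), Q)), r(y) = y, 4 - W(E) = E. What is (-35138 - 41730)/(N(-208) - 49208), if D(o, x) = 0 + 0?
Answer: 19217/12458 ≈ 1.5425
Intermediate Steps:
W(E) = 4 - E
D(o, x) = 0
N(Q) = 3*Q (N(Q) = Q*(3 + 0) = Q*3 = 3*Q)
(-35138 - 41730)/(N(-208) - 49208) = (-35138 - 41730)/(3*(-208) - 49208) = -76868/(-624 - 49208) = -76868/(-49832) = -76868*(-1/49832) = 19217/12458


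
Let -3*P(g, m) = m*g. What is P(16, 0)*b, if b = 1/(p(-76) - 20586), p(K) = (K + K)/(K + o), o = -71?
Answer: 0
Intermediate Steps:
P(g, m) = -g*m/3 (P(g, m) = -m*g/3 = -g*m/3)
p(K) = 2*K/(-71 + K) (p(K) = (K + K)/(K - 71) = (2*K)/(-71 + K) = 2*K/(-71 + K))
b = -147/3025990 (b = 1/(2*(-76)/(-71 - 76) - 20586) = 1/(2*(-76)/(-147) - 20586) = 1/(2*(-76)*(-1/147) - 20586) = 1/(152/147 - 20586) = 1/(-3025990/147) = -147/3025990 ≈ -4.8579e-5)
P(16, 0)*b = -⅓*16*0*(-147/3025990) = 0*(-147/3025990) = 0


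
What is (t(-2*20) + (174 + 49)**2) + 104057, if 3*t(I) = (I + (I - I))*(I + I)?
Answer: 464558/3 ≈ 1.5485e+5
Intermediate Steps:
t(I) = 2*I**2/3 (t(I) = ((I + (I - I))*(I + I))/3 = ((I + 0)*(2*I))/3 = (I*(2*I))/3 = (2*I**2)/3 = 2*I**2/3)
(t(-2*20) + (174 + 49)**2) + 104057 = (2*(-2*20)**2/3 + (174 + 49)**2) + 104057 = ((2/3)*(-40)**2 + 223**2) + 104057 = ((2/3)*1600 + 49729) + 104057 = (3200/3 + 49729) + 104057 = 152387/3 + 104057 = 464558/3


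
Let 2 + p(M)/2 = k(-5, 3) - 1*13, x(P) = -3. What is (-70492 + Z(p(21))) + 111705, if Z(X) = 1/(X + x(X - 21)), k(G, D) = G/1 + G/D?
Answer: 5728604/139 ≈ 41213.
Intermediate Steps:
k(G, D) = G + G/D (k(G, D) = G*1 + G/D = G + G/D)
p(M) = -130/3 (p(M) = -4 + 2*((-5 - 5/3) - 1*13) = -4 + 2*((-5 - 5*1/3) - 13) = -4 + 2*((-5 - 5/3) - 13) = -4 + 2*(-20/3 - 13) = -4 + 2*(-59/3) = -4 - 118/3 = -130/3)
Z(X) = 1/(-3 + X) (Z(X) = 1/(X - 3) = 1/(-3 + X))
(-70492 + Z(p(21))) + 111705 = (-70492 + 1/(-3 - 130/3)) + 111705 = (-70492 + 1/(-139/3)) + 111705 = (-70492 - 3/139) + 111705 = -9798391/139 + 111705 = 5728604/139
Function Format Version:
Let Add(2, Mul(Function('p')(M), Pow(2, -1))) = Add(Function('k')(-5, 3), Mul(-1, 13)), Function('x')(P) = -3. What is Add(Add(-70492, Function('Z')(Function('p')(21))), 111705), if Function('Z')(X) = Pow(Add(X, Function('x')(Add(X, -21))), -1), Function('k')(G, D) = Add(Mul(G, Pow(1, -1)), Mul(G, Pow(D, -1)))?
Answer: Rational(5728604, 139) ≈ 41213.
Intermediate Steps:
Function('k')(G, D) = Add(G, Mul(G, Pow(D, -1))) (Function('k')(G, D) = Add(Mul(G, 1), Mul(G, Pow(D, -1))) = Add(G, Mul(G, Pow(D, -1))))
Function('p')(M) = Rational(-130, 3) (Function('p')(M) = Add(-4, Mul(2, Add(Add(-5, Mul(-5, Pow(3, -1))), Mul(-1, 13)))) = Add(-4, Mul(2, Add(Add(-5, Mul(-5, Rational(1, 3))), -13))) = Add(-4, Mul(2, Add(Add(-5, Rational(-5, 3)), -13))) = Add(-4, Mul(2, Add(Rational(-20, 3), -13))) = Add(-4, Mul(2, Rational(-59, 3))) = Add(-4, Rational(-118, 3)) = Rational(-130, 3))
Function('Z')(X) = Pow(Add(-3, X), -1) (Function('Z')(X) = Pow(Add(X, -3), -1) = Pow(Add(-3, X), -1))
Add(Add(-70492, Function('Z')(Function('p')(21))), 111705) = Add(Add(-70492, Pow(Add(-3, Rational(-130, 3)), -1)), 111705) = Add(Add(-70492, Pow(Rational(-139, 3), -1)), 111705) = Add(Add(-70492, Rational(-3, 139)), 111705) = Add(Rational(-9798391, 139), 111705) = Rational(5728604, 139)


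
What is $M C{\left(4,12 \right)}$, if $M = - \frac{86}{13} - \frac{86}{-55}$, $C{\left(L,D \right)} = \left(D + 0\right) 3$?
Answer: $- \frac{130032}{715} \approx -181.86$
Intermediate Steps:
$C{\left(L,D \right)} = 3 D$ ($C{\left(L,D \right)} = D 3 = 3 D$)
$M = - \frac{3612}{715}$ ($M = \left(-86\right) \frac{1}{13} - - \frac{86}{55} = - \frac{86}{13} + \frac{86}{55} = - \frac{3612}{715} \approx -5.0518$)
$M C{\left(4,12 \right)} = - \frac{3612 \cdot 3 \cdot 12}{715} = \left(- \frac{3612}{715}\right) 36 = - \frac{130032}{715}$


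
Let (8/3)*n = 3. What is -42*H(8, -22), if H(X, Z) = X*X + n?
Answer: -10941/4 ≈ -2735.3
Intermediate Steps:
n = 9/8 (n = (3/8)*3 = 9/8 ≈ 1.1250)
H(X, Z) = 9/8 + X² (H(X, Z) = X*X + 9/8 = X² + 9/8 = 9/8 + X²)
-42*H(8, -22) = -42*(9/8 + 8²) = -42*(9/8 + 64) = -42*521/8 = -10941/4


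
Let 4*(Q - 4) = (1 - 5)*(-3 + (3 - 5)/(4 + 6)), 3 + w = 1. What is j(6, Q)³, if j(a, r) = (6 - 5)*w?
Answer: -8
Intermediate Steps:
w = -2 (w = -3 + 1 = -2)
Q = 36/5 (Q = 4 + ((1 - 5)*(-3 + (3 - 5)/(4 + 6)))/4 = 4 + (-4*(-3 - 2/10))/4 = 4 + (-4*(-3 - 2*⅒))/4 = 4 + (-4*(-3 - ⅕))/4 = 4 + (-4*(-16/5))/4 = 4 + (¼)*(64/5) = 4 + 16/5 = 36/5 ≈ 7.2000)
j(a, r) = -2 (j(a, r) = (6 - 5)*(-2) = 1*(-2) = -2)
j(6, Q)³ = (-2)³ = -8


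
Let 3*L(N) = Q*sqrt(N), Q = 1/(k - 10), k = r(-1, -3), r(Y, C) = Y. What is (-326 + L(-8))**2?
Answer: 115734556/1089 + 1304*I*sqrt(2)/33 ≈ 1.0628e+5 + 55.883*I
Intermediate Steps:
k = -1
Q = -1/11 (Q = 1/(-1 - 10) = 1/(-11) = -1/11 ≈ -0.090909)
L(N) = -sqrt(N)/33 (L(N) = (-sqrt(N)/11)/3 = -sqrt(N)/33)
(-326 + L(-8))**2 = (-326 - 2*I*sqrt(2)/33)**2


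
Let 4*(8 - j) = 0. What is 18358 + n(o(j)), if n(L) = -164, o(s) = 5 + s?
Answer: 18194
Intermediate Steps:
j = 8 (j = 8 - ¼*0 = 8 + 0 = 8)
18358 + n(o(j)) = 18358 - 164 = 18194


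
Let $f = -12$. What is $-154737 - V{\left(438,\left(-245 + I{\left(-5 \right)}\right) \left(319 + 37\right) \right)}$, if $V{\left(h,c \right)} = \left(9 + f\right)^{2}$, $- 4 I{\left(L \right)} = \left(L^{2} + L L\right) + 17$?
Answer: $-154746$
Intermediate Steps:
$I{\left(L \right)} = - \frac{17}{4} - \frac{L^{2}}{2}$ ($I{\left(L \right)} = - \frac{\left(L^{2} + L L\right) + 17}{4} = - \frac{\left(L^{2} + L^{2}\right) + 17}{4} = - \frac{2 L^{2} + 17}{4} = - \frac{17 + 2 L^{2}}{4} = - \frac{17}{4} - \frac{L^{2}}{2}$)
$V{\left(h,c \right)} = 9$ ($V{\left(h,c \right)} = \left(9 - 12\right)^{2} = \left(-3\right)^{2} = 9$)
$-154737 - V{\left(438,\left(-245 + I{\left(-5 \right)}\right) \left(319 + 37\right) \right)} = -154737 - 9 = -154746$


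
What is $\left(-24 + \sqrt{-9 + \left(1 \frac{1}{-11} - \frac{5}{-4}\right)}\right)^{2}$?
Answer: $\frac{\left(528 - i \sqrt{3795}\right)^{2}}{484} \approx 568.16 - 134.41 i$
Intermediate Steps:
$\left(-24 + \sqrt{-9 + \left(1 \frac{1}{-11} - \frac{5}{-4}\right)}\right)^{2} = \left(-24 + \sqrt{-9 + \left(1 \left(- \frac{1}{11}\right) - - \frac{5}{4}\right)}\right)^{2} = \left(-24 + \sqrt{-9 + \left(- \frac{1}{11} + \frac{5}{4}\right)}\right)^{2} = \left(-24 + \sqrt{-9 + \frac{51}{44}}\right)^{2} = \left(-24 + \sqrt{- \frac{345}{44}}\right)^{2} = \left(-24 + \frac{i \sqrt{3795}}{22}\right)^{2}$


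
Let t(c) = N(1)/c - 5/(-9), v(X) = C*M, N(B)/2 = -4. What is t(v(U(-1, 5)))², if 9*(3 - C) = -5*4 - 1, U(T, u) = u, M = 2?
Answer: 49/1296 ≈ 0.037809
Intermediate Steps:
C = 16/3 (C = 3 - (-5*4 - 1)/9 = 3 - (-20 - 1)/9 = 3 - ⅑*(-21) = 3 + 7/3 = 16/3 ≈ 5.3333)
N(B) = -8 (N(B) = 2*(-4) = -8)
v(X) = 32/3 (v(X) = (16/3)*2 = 32/3)
t(c) = 5/9 - 8/c (t(c) = -8/c - 5/(-9) = -8/c - 5*(-⅑) = -8/c + 5/9 = 5/9 - 8/c)
t(v(U(-1, 5)))² = (5/9 - 8/32/3)² = (5/9 - 8*3/32)² = (5/9 - ¾)² = (-7/36)² = 49/1296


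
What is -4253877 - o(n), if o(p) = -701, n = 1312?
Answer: -4253176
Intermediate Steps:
-4253877 - o(n) = -4253877 - 1*(-701) = -4253877 + 701 = -4253176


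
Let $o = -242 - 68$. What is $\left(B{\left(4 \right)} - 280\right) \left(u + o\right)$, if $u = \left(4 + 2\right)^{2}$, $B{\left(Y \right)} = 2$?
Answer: $76172$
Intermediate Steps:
$o = -310$
$u = 36$ ($u = 6^{2} = 36$)
$\left(B{\left(4 \right)} - 280\right) \left(u + o\right) = \left(2 - 280\right) \left(36 - 310\right) = \left(-278\right) \left(-274\right) = 76172$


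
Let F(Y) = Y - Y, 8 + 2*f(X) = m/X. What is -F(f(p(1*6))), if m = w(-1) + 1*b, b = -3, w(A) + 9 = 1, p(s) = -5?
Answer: 0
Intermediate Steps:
w(A) = -8 (w(A) = -9 + 1 = -8)
m = -11 (m = -8 + 1*(-3) = -8 - 3 = -11)
f(X) = -4 - 11/(2*X) (f(X) = -4 + (-11/X)/2 = -4 - 11/(2*X))
F(Y) = 0
-F(f(p(1*6))) = -1*0 = 0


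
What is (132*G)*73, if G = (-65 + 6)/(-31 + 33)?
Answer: -284262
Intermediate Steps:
G = -59/2 ≈ -29.500
(132*G)*73 = (132*(-59/2))*73 = -3894*73 = -284262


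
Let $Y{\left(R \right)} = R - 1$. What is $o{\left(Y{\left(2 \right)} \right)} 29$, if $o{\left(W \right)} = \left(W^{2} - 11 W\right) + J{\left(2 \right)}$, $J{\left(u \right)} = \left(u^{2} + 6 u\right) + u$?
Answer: $232$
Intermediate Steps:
$J{\left(u \right)} = u^{2} + 7 u$
$Y{\left(R \right)} = -1 + R$ ($Y{\left(R \right)} = R - 1 = -1 + R$)
$o{\left(W \right)} = 18 + W^{2} - 11 W$ ($o{\left(W \right)} = \left(W^{2} - 11 W\right) + 2 \left(7 + 2\right) = \left(W^{2} - 11 W\right) + 2 \cdot 9 = \left(W^{2} - 11 W\right) + 18 = 18 + W^{2} - 11 W$)
$o{\left(Y{\left(2 \right)} \right)} 29 = \left(18 + \left(-1 + 2\right)^{2} - 11 \left(-1 + 2\right)\right) 29 = \left(18 + 1^{2} - 11\right) 29 = \left(18 + 1 - 11\right) 29 = 8 \cdot 29 = 232$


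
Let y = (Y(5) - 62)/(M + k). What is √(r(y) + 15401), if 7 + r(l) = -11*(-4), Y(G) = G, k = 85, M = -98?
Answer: √15438 ≈ 124.25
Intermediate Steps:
y = 57/13 (y = (5 - 62)/(-98 + 85) = -57/(-13) = -57*(-1/13) = 57/13 ≈ 4.3846)
r(l) = 37 (r(l) = -7 - 11*(-4) = -7 + 44 = 37)
√(r(y) + 15401) = √(37 + 15401) = √15438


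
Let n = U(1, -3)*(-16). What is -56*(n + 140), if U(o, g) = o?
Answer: -6944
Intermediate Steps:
n = -16 (n = 1*(-16) = -16)
-56*(n + 140) = -56*(-16 + 140) = -56*124 = -6944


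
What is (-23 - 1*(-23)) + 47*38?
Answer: 1786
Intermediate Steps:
(-23 - 1*(-23)) + 47*38 = (-23 + 23) + 1786 = 0 + 1786 = 1786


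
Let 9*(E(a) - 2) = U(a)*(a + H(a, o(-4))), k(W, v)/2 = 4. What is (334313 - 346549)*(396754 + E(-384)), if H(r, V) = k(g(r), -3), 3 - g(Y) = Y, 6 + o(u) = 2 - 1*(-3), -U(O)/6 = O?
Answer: -3676918000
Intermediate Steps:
U(O) = -6*O
o(u) = -1 (o(u) = -6 + (2 - 1*(-3)) = -6 + (2 + 3) = -6 + 5 = -1)
g(Y) = 3 - Y
k(W, v) = 8 (k(W, v) = 2*4 = 8)
H(r, V) = 8
E(a) = 2 - 2*a*(8 + a)/3 (E(a) = 2 + ((-6*a)*(a + 8))/9 = 2 + ((-6*a)*(8 + a))/9 = 2 + (-6*a*(8 + a))/9 = 2 - 2*a*(8 + a)/3)
(334313 - 346549)*(396754 + E(-384)) = (334313 - 346549)*(396754 + (2 - 16/3*(-384) - 2/3*(-384)**2)) = -12236*(396754 + (2 + 2048 - 2/3*147456)) = -12236*(396754 + (2 + 2048 - 98304)) = -12236*(396754 - 96254) = -12236*300500 = -3676918000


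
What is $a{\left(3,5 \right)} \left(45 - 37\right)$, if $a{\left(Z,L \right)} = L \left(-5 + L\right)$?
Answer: $0$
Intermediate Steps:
$a{\left(3,5 \right)} \left(45 - 37\right) = 5 \left(-5 + 5\right) \left(45 - 37\right) = 5 \cdot 0 \cdot 8 = 0 \cdot 8 = 0$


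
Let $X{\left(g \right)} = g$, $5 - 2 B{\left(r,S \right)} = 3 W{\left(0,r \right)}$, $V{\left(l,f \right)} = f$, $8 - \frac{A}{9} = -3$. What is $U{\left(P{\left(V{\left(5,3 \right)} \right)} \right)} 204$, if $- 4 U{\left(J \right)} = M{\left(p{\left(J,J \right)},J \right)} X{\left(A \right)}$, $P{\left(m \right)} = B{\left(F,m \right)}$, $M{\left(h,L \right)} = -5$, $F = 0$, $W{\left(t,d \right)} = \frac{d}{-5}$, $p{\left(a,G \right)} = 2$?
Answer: $25245$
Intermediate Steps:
$A = 99$ ($A = 72 - -27 = 72 + 27 = 99$)
$W{\left(t,d \right)} = - \frac{d}{5}$ ($W{\left(t,d \right)} = d \left(- \frac{1}{5}\right) = - \frac{d}{5}$)
$B{\left(r,S \right)} = \frac{5}{2} + \frac{3 r}{10}$ ($B{\left(r,S \right)} = \frac{5}{2} - \frac{3 \left(- \frac{r}{5}\right)}{2} = \frac{5}{2} - \frac{\left(- \frac{3}{5}\right) r}{2} = \frac{5}{2} + \frac{3 r}{10}$)
$P{\left(m \right)} = \frac{5}{2}$ ($P{\left(m \right)} = \frac{5}{2} + \frac{3}{10} \cdot 0 = \frac{5}{2} + 0 = \frac{5}{2}$)
$U{\left(J \right)} = \frac{495}{4}$ ($U{\left(J \right)} = - \frac{\left(-5\right) 99}{4} = \left(- \frac{1}{4}\right) \left(-495\right) = \frac{495}{4}$)
$U{\left(P{\left(V{\left(5,3 \right)} \right)} \right)} 204 = \frac{495}{4} \cdot 204 = 25245$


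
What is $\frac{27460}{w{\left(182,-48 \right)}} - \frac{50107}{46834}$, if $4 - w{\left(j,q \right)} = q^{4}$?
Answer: $- \frac{66818665431}{62153541902} \approx -1.0751$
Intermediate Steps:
$w{\left(j,q \right)} = 4 - q^{4}$
$\frac{27460}{w{\left(182,-48 \right)}} - \frac{50107}{46834} = \frac{27460}{4 - \left(-48\right)^{4}} - \frac{50107}{46834} = \frac{27460}{4 - 5308416} - \frac{50107}{46834} = \frac{27460}{-5308412} - \frac{50107}{46834} = 27460 \left(- \frac{1}{5308412}\right) - \frac{50107}{46834} = - \frac{6865}{1327103} - \frac{50107}{46834} = - \frac{66818665431}{62153541902}$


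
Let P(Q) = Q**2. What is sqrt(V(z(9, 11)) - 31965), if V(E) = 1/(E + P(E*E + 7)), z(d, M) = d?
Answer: 2*I*sqrt(480346116233)/7753 ≈ 178.79*I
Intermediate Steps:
V(E) = 1/(E + (7 + E**2)**2) (V(E) = 1/(E + (E*E + 7)**2) = 1/(E + (E**2 + 7)**2) = 1/(E + (7 + E**2)**2))
sqrt(V(z(9, 11)) - 31965) = sqrt(1/(9 + (7 + 9**2)**2) - 31965) = sqrt(1/(9 + (7 + 81)**2) - 31965) = sqrt(1/(9 + 88**2) - 31965) = sqrt(1/(9 + 7744) - 31965) = sqrt(1/7753 - 31965) = sqrt(-247824644/7753) = 2*I*sqrt(480346116233)/7753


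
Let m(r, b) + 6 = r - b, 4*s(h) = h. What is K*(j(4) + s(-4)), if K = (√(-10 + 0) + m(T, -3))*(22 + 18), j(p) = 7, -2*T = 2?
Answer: -960 + 240*I*√10 ≈ -960.0 + 758.95*I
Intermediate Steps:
T = -1 (T = -½*2 = -1)
s(h) = h/4
m(r, b) = -6 + r - b (m(r, b) = -6 + (r - b) = -6 + r - b)
K = -160 + 40*I*√10 (K = (√(-10 + 0) + (-6 - 1 - 1*(-3)))*(22 + 18) = (√(-10) + (-6 - 1 + 3))*40 = (I*√10 - 4)*40 = (-4 + I*√10)*40 = -160 + 40*I*√10 ≈ -160.0 + 126.49*I)
K*(j(4) + s(-4)) = (-160 + 40*I*√10)*(7 + (¼)*(-4)) = (-160 + 40*I*√10)*(7 - 1) = (-160 + 40*I*√10)*6 = -960 + 240*I*√10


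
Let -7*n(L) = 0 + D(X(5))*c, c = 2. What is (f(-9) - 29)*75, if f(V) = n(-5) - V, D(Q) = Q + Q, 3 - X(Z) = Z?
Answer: -9900/7 ≈ -1414.3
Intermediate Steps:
X(Z) = 3 - Z
D(Q) = 2*Q
n(L) = 8/7 (n(L) = -(0 + (2*(3 - 1*5))*2)/7 = -(0 + (2*(3 - 5))*2)/7 = -(0 + (2*(-2))*2)/7 = -(0 - 4*2)/7 = -(0 - 8)/7 = -⅐*(-8) = 8/7)
f(V) = 8/7 - V
(f(-9) - 29)*75 = ((8/7 - 1*(-9)) - 29)*75 = ((8/7 + 9) - 29)*75 = (71/7 - 29)*75 = -132/7*75 = -9900/7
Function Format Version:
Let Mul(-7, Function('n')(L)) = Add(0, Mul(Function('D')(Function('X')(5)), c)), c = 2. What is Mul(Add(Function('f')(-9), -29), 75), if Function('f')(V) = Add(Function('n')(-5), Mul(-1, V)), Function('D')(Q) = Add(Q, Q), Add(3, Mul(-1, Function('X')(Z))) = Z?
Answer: Rational(-9900, 7) ≈ -1414.3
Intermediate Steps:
Function('X')(Z) = Add(3, Mul(-1, Z))
Function('D')(Q) = Mul(2, Q)
Function('n')(L) = Rational(8, 7) (Function('n')(L) = Mul(Rational(-1, 7), Add(0, Mul(Mul(2, Add(3, Mul(-1, 5))), 2))) = Mul(Rational(-1, 7), Add(0, Mul(Mul(2, Add(3, -5)), 2))) = Mul(Rational(-1, 7), Add(0, Mul(Mul(2, -2), 2))) = Mul(Rational(-1, 7), Add(0, Mul(-4, 2))) = Mul(Rational(-1, 7), Add(0, -8)) = Mul(Rational(-1, 7), -8) = Rational(8, 7))
Function('f')(V) = Add(Rational(8, 7), Mul(-1, V))
Mul(Add(Function('f')(-9), -29), 75) = Mul(Add(Add(Rational(8, 7), Mul(-1, -9)), -29), 75) = Mul(Add(Add(Rational(8, 7), 9), -29), 75) = Mul(Add(Rational(71, 7), -29), 75) = Mul(Rational(-132, 7), 75) = Rational(-9900, 7)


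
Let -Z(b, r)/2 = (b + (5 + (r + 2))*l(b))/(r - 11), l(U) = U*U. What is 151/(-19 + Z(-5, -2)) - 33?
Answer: -2194/7 ≈ -313.43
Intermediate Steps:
l(U) = U**2
Z(b, r) = -2*(b + b**2*(7 + r))/(-11 + r) (Z(b, r) = -2*(b + (5 + (r + 2))*b**2)/(r - 11) = -2*(b + (5 + (2 + r))*b**2)/(-11 + r) = -2*(b + (7 + r)*b**2)/(-11 + r) = -2*(b + b**2*(7 + r))/(-11 + r))
151/(-19 + Z(-5, -2)) - 33 = 151/(-19 + 2*(-5)*(-1 - 7*(-5) - 1*(-5)*(-2))/(-11 - 2)) - 33 = 151/(-19 + 2*(-5)*(-1 + 35 - 10)/(-13)) - 33 = 151/(-19 + 2*(-5)*(-1/13)*24) - 33 = 151/(-19 + 240/13) - 33 = 151/(-7/13) - 33 = 151*(-13/7) - 33 = -1963/7 - 33 = -2194/7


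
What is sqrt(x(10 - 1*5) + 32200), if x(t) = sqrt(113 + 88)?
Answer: sqrt(32200 + sqrt(201)) ≈ 179.48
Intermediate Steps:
x(t) = sqrt(201)
sqrt(x(10 - 1*5) + 32200) = sqrt(sqrt(201) + 32200) = sqrt(32200 + sqrt(201))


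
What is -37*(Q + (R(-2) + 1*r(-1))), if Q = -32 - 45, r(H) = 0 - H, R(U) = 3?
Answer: 2701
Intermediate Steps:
r(H) = -H
Q = -77
-37*(Q + (R(-2) + 1*r(-1))) = -37*(-77 + (3 + 1*(-1*(-1)))) = -37*(-77 + (3 + 1*1)) = -37*(-77 + (3 + 1)) = -37*(-77 + 4) = -37*(-73) = 2701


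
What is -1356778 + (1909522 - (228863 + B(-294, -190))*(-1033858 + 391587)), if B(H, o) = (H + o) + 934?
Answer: 147281642567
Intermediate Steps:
B(H, o) = 934 + H + o
-1356778 + (1909522 - (228863 + B(-294, -190))*(-1033858 + 391587)) = -1356778 + (1909522 - (228863 + (934 - 294 - 190))*(-1033858 + 391587)) = -1356778 + (1909522 - (228863 + 450)*(-642271)) = -1356778 + (1909522 - 229313*(-642271)) = -1356778 + (1909522 - 1*(-147281089823)) = -1356778 + (1909522 + 147281089823) = -1356778 + 147282999345 = 147281642567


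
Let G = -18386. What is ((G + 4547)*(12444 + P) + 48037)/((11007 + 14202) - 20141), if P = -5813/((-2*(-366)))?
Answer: -41981317507/1236592 ≈ -33949.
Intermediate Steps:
P = -5813/732 ≈ -7.9413
((G + 4547)*(12444 + P) + 48037)/((11007 + 14202) - 20141) = ((-18386 + 4547)*(12444 - 5813/732) + 48037)/((11007 + 14202) - 20141) = (-13839*9103195/732 + 48037)/(25209 - 20141) = (-41993038535/244 + 48037)/5068 = -41981317507/244*1/5068 = -41981317507/1236592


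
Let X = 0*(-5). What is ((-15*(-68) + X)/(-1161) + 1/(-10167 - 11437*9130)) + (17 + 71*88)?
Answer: 478163124051413/76333629240 ≈ 6264.1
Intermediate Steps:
X = 0
((-15*(-68) + X)/(-1161) + 1/(-10167 - 11437*9130)) + (17 + 71*88) = ((-15*(-68) + 0)/(-1161) + 1/(-10167 - 11437*9130)) + (17 + 71*88) = ((1020 + 0)*(-1/1161) + (1/9130)/(-21604)) + (17 + 6248) = (1020*(-1/1161) - 1/21604*1/9130) + 6265 = (-340/387 - 1/197244520) + 6265 = -67063137187/76333629240 + 6265 = 478163124051413/76333629240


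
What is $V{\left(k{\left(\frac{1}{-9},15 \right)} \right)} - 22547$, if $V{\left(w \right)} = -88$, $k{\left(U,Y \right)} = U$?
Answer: $-22635$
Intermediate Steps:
$V{\left(k{\left(\frac{1}{-9},15 \right)} \right)} - 22547 = -88 - 22547 = -22635$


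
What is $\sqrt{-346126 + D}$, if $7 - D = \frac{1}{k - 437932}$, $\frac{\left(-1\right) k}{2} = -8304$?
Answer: $\frac{i \sqrt{15360234511229705}}{210662} \approx 588.32 i$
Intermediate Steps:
$k = 16608$ ($k = \left(-2\right) \left(-8304\right) = 16608$)
$D = \frac{2949269}{421324}$ ($D = 7 - \frac{1}{16608 - 437932} = 7 - \frac{1}{-421324} = 7 - - \frac{1}{421324} = 7 + \frac{1}{421324} = \frac{2949269}{421324} \approx 7.0$)
$\sqrt{-346126 + D} = \sqrt{-346126 + \frac{2949269}{421324}} = \sqrt{- \frac{145828241555}{421324}} = \frac{i \sqrt{15360234511229705}}{210662}$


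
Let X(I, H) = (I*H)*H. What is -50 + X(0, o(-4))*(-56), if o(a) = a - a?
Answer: -50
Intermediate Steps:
o(a) = 0
X(I, H) = I*H² (X(I, H) = (H*I)*H = I*H²)
-50 + X(0, o(-4))*(-56) = -50 + (0*0²)*(-56) = -50 + (0*0)*(-56) = -50 + 0*(-56) = -50 + 0 = -50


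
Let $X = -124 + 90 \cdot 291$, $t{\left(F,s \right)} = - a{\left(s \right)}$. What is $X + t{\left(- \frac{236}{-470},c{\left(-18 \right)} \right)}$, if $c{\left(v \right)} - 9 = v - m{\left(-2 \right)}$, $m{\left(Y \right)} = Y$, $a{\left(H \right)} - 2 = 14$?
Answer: $26050$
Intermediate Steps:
$a{\left(H \right)} = 16$ ($a{\left(H \right)} = 2 + 14 = 16$)
$c{\left(v \right)} = 11 + v$ ($c{\left(v \right)} = 9 + \left(v - -2\right) = 9 + \left(v + 2\right) = 9 + \left(2 + v\right) = 11 + v$)
$t{\left(F,s \right)} = -16$ ($t{\left(F,s \right)} = \left(-1\right) 16 = -16$)
$X = 26066$ ($X = -124 + 26190 = 26066$)
$X + t{\left(- \frac{236}{-470},c{\left(-18 \right)} \right)} = 26066 - 16 = 26050$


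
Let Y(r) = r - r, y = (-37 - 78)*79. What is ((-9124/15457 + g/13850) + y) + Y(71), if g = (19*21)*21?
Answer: -1944908656447/214079450 ≈ -9085.0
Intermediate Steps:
g = 8379 (g = 399*21 = 8379)
y = -9085 (y = -115*79 = -9085)
Y(r) = 0
((-9124/15457 + g/13850) + y) + Y(71) = ((-9124/15457 + 8379/13850) - 9085) + 0 = (3146803/214079450 - 9085) + 0 = -1944908656447/214079450 + 0 = -1944908656447/214079450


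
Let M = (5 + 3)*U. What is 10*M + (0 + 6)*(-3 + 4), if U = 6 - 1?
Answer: 406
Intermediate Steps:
U = 5
M = 40 (M = (5 + 3)*5 = 8*5 = 40)
10*M + (0 + 6)*(-3 + 4) = 10*40 + (0 + 6)*(-3 + 4) = 400 + 6*1 = 400 + 6 = 406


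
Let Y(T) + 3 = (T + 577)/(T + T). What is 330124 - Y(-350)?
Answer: 231089127/700 ≈ 3.3013e+5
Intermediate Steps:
Y(T) = -3 + (577 + T)/(2*T) (Y(T) = -3 + (T + 577)/(T + T) = -3 + (577 + T)/((2*T)) = -3 + (577 + T)*(1/(2*T)) = -3 + (577 + T)/(2*T))
330124 - Y(-350) = 330124 - (577 - 5*(-350))/(2*(-350)) = 330124 - (-1)*(577 + 1750)/(2*350) = 330124 - (-1)*2327/(2*350) = 330124 - 1*(-2327/700) = 330124 + 2327/700 = 231089127/700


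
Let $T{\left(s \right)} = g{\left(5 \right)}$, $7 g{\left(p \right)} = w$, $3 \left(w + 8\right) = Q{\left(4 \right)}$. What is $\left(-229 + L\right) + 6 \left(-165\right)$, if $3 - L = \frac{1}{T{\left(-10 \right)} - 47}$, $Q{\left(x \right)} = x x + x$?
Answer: $- \frac{1205035}{991} \approx -1216.0$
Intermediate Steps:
$Q{\left(x \right)} = x + x^{2}$ ($Q{\left(x \right)} = x^{2} + x = x + x^{2}$)
$w = - \frac{4}{3}$ ($w = -8 + \frac{4 \left(1 + 4\right)}{3} = -8 + \frac{4 \cdot 5}{3} = -8 + \frac{1}{3} \cdot 20 = -8 + \frac{20}{3} = - \frac{4}{3} \approx -1.3333$)
$g{\left(p \right)} = - \frac{4}{21}$ ($g{\left(p \right)} = \frac{1}{7} \left(- \frac{4}{3}\right) = - \frac{4}{21}$)
$T{\left(s \right)} = - \frac{4}{21}$
$L = \frac{2994}{991}$ ($L = 3 - \frac{1}{- \frac{4}{21} - 47} = 3 - \frac{1}{- \frac{991}{21}} = 3 - - \frac{21}{991} = 3 + \frac{21}{991} = \frac{2994}{991} \approx 3.0212$)
$\left(-229 + L\right) + 6 \left(-165\right) = \left(-229 + \frac{2994}{991}\right) + 6 \left(-165\right) = - \frac{223945}{991} - 990 = - \frac{1205035}{991}$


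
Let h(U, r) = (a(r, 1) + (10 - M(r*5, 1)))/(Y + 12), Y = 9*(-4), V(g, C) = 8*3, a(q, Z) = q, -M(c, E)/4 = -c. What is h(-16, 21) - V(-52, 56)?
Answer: -187/24 ≈ -7.7917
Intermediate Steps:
M(c, E) = 4*c (M(c, E) = -(-4)*c = 4*c)
V(g, C) = 24
Y = -36
h(U, r) = -5/12 + 19*r/24 (h(U, r) = (r + (10 - 4*r*5))/(-36 + 12) = (r + (10 - 4*5*r))/(-24) = (r + (10 - 20*r))*(-1/24) = (10 - 19*r)*(-1/24) = -5/12 + 19*r/24)
h(-16, 21) - V(-52, 56) = (-5/12 + (19/24)*21) - 1*24 = (-5/12 + 133/8) - 24 = 389/24 - 24 = -187/24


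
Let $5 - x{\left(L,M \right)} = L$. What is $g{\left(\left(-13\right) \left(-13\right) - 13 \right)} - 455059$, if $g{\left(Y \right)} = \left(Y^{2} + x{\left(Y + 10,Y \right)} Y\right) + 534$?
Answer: $-455305$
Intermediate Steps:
$x{\left(L,M \right)} = 5 - L$
$g{\left(Y \right)} = 534 + Y^{2} + Y \left(-5 - Y\right)$ ($g{\left(Y \right)} = \left(Y^{2} + \left(5 - \left(Y + 10\right)\right) Y\right) + 534 = \left(Y^{2} + \left(5 - \left(10 + Y\right)\right) Y\right) + 534 = \left(Y^{2} + \left(-5 - Y\right) Y\right) + 534 = \left(Y^{2} + Y \left(-5 - Y\right)\right) + 534 = 534 + Y^{2} + Y \left(-5 - Y\right)$)
$g{\left(\left(-13\right) \left(-13\right) - 13 \right)} - 455059 = \left(534 - 5 \left(\left(-13\right) \left(-13\right) - 13\right)\right) - 455059 = \left(534 - 5 \left(169 - 13\right)\right) - 455059 = \left(534 - 780\right) - 455059 = -246 - 455059 = -455305$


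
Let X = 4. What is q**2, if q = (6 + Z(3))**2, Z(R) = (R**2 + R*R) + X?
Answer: 614656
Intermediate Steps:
Z(R) = 4 + 2*R**2 (Z(R) = (R**2 + R*R) + 4 = (R**2 + R**2) + 4 = 2*R**2 + 4 = 4 + 2*R**2)
q = 784 (q = (6 + (4 + 2*3**2))**2 = (6 + (4 + 2*9))**2 = (6 + (4 + 18))**2 = (6 + 22)**2 = 28**2 = 784)
q**2 = 784**2 = 614656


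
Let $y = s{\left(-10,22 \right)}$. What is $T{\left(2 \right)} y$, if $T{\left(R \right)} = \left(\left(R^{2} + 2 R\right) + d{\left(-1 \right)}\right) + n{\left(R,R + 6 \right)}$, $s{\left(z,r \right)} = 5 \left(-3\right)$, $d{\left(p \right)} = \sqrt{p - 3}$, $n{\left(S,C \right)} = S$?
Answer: $-150 - 30 i \approx -150.0 - 30.0 i$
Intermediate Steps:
$d{\left(p \right)} = \sqrt{-3 + p}$
$s{\left(z,r \right)} = -15$
$T{\left(R \right)} = R^{2} + 2 i + 3 R$ ($T{\left(R \right)} = \left(\left(R^{2} + 2 R\right) + \sqrt{-3 - 1}\right) + R = \left(\left(R^{2} + 2 R\right) + \sqrt{-4}\right) + R = \left(\left(R^{2} + 2 R\right) + 2 i\right) + R = \left(R^{2} + 2 i + 2 R\right) + R = R^{2} + 2 i + 3 R$)
$y = -15$
$T{\left(2 \right)} y = \left(2^{2} + 2 i + 3 \cdot 2\right) \left(-15\right) = \left(4 + 2 i + 6\right) \left(-15\right) = \left(10 + 2 i\right) \left(-15\right) = -150 - 30 i$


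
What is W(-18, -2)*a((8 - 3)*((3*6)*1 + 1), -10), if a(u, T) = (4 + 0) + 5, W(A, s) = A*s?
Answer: 324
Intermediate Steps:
a(u, T) = 9 (a(u, T) = 4 + 5 = 9)
W(-18, -2)*a((8 - 3)*((3*6)*1 + 1), -10) = -18*(-2)*9 = 36*9 = 324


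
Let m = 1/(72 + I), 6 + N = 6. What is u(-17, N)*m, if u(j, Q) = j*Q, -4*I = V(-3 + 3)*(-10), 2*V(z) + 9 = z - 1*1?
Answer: 0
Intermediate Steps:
N = 0 (N = -6 + 6 = 0)
V(z) = -5 + z/2 (V(z) = -9/2 + (z - 1*1)/2 = -9/2 + (z - 1)/2 = -9/2 + (-1 + z)/2 = -9/2 + (-½ + z/2) = -5 + z/2)
I = -25/2 (I = -(-5 + (-3 + 3)/2)*(-10)/4 = -(-5 + (½)*0)*(-10)/4 = -(-5 + 0)*(-10)/4 = -(-5)*(-10)/4 = -¼*50 = -25/2 ≈ -12.500)
u(j, Q) = Q*j
m = 2/119 (m = 1/(72 - 25/2) = 1/(119/2) = 2/119 ≈ 0.016807)
u(-17, N)*m = (0*(-17))*(2/119) = 0*(2/119) = 0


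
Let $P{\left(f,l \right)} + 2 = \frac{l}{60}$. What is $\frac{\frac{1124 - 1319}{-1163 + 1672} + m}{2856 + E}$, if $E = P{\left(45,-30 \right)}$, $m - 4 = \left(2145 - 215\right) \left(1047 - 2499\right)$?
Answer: $- \frac{2852798798}{2904863} \approx -982.08$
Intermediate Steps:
$m = -2802356$ ($m = 4 + \left(2145 - 215\right) \left(1047 - 2499\right) = 4 + 1930 \left(-1452\right) = 4 - 2802360 = -2802356$)
$P{\left(f,l \right)} = -2 + \frac{l}{60}$
$E = - \frac{5}{2}$ ($E = -2 + \frac{1}{60} \left(-30\right) = -2 - \frac{1}{2} = - \frac{5}{2} \approx -2.5$)
$\frac{\frac{1124 - 1319}{-1163 + 1672} + m}{2856 + E} = \frac{\frac{1124 - 1319}{-1163 + 1672} - 2802356}{2856 - \frac{5}{2}} = \frac{- \frac{195}{509} - 2802356}{\frac{5707}{2}} = \left(\left(-195\right) \frac{1}{509} - 2802356\right) \frac{2}{5707} = \left(- \frac{195}{509} - 2802356\right) \frac{2}{5707} = \left(- \frac{1426399399}{509}\right) \frac{2}{5707} = - \frac{2852798798}{2904863}$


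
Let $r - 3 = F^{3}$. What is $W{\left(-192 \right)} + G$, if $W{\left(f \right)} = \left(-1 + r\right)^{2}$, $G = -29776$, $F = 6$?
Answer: $17748$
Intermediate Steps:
$r = 219$ ($r = 3 + 6^{3} = 3 + 216 = 219$)
$W{\left(f \right)} = 47524$ ($W{\left(f \right)} = \left(-1 + 219\right)^{2} = 218^{2} = 47524$)
$W{\left(-192 \right)} + G = 47524 - 29776 = 17748$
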